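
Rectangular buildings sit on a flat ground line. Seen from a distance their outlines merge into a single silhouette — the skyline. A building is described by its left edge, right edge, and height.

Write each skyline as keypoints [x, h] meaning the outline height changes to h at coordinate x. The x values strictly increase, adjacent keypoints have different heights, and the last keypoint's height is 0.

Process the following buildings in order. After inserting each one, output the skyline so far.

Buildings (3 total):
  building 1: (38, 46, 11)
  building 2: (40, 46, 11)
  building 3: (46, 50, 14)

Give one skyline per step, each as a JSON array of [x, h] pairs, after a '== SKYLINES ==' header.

== SKYLINES ==
[[38,11],[46,0]]
[[38,11],[46,0]]
[[38,11],[46,14],[50,0]]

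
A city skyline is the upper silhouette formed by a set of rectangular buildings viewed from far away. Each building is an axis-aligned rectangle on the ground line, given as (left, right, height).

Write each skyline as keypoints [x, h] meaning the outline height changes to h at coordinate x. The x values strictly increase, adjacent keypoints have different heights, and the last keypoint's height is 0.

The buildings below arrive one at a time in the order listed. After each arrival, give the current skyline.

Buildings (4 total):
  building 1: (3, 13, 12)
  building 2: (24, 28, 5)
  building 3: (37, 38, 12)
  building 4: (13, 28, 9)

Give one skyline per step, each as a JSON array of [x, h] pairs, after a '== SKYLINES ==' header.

== SKYLINES ==
[[3,12],[13,0]]
[[3,12],[13,0],[24,5],[28,0]]
[[3,12],[13,0],[24,5],[28,0],[37,12],[38,0]]
[[3,12],[13,9],[28,0],[37,12],[38,0]]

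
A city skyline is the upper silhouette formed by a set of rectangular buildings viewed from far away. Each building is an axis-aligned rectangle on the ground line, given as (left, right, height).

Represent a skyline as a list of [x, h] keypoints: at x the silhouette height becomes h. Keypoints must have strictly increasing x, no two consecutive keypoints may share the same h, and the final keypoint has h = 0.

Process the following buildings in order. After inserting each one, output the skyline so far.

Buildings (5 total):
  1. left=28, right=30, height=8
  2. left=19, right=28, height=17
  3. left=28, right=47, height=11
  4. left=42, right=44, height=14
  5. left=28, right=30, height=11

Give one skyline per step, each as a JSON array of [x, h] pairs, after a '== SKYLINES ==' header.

== SKYLINES ==
[[28,8],[30,0]]
[[19,17],[28,8],[30,0]]
[[19,17],[28,11],[47,0]]
[[19,17],[28,11],[42,14],[44,11],[47,0]]
[[19,17],[28,11],[42,14],[44,11],[47,0]]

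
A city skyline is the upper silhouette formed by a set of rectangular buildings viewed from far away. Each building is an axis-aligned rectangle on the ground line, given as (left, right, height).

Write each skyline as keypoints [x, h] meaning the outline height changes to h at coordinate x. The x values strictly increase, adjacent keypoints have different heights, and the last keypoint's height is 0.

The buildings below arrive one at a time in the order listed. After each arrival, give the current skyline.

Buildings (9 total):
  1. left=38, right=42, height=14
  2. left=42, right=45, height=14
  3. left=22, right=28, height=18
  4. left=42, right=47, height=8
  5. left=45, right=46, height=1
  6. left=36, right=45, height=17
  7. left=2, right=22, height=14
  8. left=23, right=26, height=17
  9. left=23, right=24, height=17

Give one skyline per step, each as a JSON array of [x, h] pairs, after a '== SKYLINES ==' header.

== SKYLINES ==
[[38,14],[42,0]]
[[38,14],[45,0]]
[[22,18],[28,0],[38,14],[45,0]]
[[22,18],[28,0],[38,14],[45,8],[47,0]]
[[22,18],[28,0],[38,14],[45,8],[47,0]]
[[22,18],[28,0],[36,17],[45,8],[47,0]]
[[2,14],[22,18],[28,0],[36,17],[45,8],[47,0]]
[[2,14],[22,18],[28,0],[36,17],[45,8],[47,0]]
[[2,14],[22,18],[28,0],[36,17],[45,8],[47,0]]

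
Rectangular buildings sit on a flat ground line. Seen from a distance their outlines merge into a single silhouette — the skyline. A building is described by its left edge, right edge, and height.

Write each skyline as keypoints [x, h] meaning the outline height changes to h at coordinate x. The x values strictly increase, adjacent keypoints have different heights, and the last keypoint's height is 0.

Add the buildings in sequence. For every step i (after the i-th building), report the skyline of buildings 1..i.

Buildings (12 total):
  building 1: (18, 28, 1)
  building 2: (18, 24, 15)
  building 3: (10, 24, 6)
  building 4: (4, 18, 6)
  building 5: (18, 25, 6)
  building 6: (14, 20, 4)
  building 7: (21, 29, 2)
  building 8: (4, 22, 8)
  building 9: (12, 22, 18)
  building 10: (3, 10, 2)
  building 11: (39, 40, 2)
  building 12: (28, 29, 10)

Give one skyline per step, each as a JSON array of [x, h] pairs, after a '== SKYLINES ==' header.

== SKYLINES ==
[[18,1],[28,0]]
[[18,15],[24,1],[28,0]]
[[10,6],[18,15],[24,1],[28,0]]
[[4,6],[18,15],[24,1],[28,0]]
[[4,6],[18,15],[24,6],[25,1],[28,0]]
[[4,6],[18,15],[24,6],[25,1],[28,0]]
[[4,6],[18,15],[24,6],[25,2],[29,0]]
[[4,8],[18,15],[24,6],[25,2],[29,0]]
[[4,8],[12,18],[22,15],[24,6],[25,2],[29,0]]
[[3,2],[4,8],[12,18],[22,15],[24,6],[25,2],[29,0]]
[[3,2],[4,8],[12,18],[22,15],[24,6],[25,2],[29,0],[39,2],[40,0]]
[[3,2],[4,8],[12,18],[22,15],[24,6],[25,2],[28,10],[29,0],[39,2],[40,0]]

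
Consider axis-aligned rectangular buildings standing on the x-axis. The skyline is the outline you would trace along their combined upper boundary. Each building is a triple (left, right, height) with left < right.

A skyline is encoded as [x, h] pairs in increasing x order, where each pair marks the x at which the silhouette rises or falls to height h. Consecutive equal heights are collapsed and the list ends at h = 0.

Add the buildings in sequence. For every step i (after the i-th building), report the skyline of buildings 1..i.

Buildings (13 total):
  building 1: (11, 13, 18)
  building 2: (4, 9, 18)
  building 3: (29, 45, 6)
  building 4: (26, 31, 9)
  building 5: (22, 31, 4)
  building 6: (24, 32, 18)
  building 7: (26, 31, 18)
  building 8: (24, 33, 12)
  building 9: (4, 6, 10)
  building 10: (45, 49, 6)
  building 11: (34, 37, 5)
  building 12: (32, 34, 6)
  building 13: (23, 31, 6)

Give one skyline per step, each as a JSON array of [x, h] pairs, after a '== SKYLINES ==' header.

== SKYLINES ==
[[11,18],[13,0]]
[[4,18],[9,0],[11,18],[13,0]]
[[4,18],[9,0],[11,18],[13,0],[29,6],[45,0]]
[[4,18],[9,0],[11,18],[13,0],[26,9],[31,6],[45,0]]
[[4,18],[9,0],[11,18],[13,0],[22,4],[26,9],[31,6],[45,0]]
[[4,18],[9,0],[11,18],[13,0],[22,4],[24,18],[32,6],[45,0]]
[[4,18],[9,0],[11,18],[13,0],[22,4],[24,18],[32,6],[45,0]]
[[4,18],[9,0],[11,18],[13,0],[22,4],[24,18],[32,12],[33,6],[45,0]]
[[4,18],[9,0],[11,18],[13,0],[22,4],[24,18],[32,12],[33,6],[45,0]]
[[4,18],[9,0],[11,18],[13,0],[22,4],[24,18],[32,12],[33,6],[49,0]]
[[4,18],[9,0],[11,18],[13,0],[22,4],[24,18],[32,12],[33,6],[49,0]]
[[4,18],[9,0],[11,18],[13,0],[22,4],[24,18],[32,12],[33,6],[49,0]]
[[4,18],[9,0],[11,18],[13,0],[22,4],[23,6],[24,18],[32,12],[33,6],[49,0]]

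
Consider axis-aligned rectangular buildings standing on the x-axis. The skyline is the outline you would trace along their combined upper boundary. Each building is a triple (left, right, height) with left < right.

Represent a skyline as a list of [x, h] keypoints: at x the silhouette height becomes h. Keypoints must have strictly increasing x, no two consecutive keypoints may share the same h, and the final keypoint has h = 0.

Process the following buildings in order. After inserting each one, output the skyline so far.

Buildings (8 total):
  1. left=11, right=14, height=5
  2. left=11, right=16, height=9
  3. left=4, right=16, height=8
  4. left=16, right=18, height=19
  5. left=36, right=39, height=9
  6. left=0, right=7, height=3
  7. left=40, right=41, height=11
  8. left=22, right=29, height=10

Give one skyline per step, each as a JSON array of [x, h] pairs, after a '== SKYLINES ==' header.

== SKYLINES ==
[[11,5],[14,0]]
[[11,9],[16,0]]
[[4,8],[11,9],[16,0]]
[[4,8],[11,9],[16,19],[18,0]]
[[4,8],[11,9],[16,19],[18,0],[36,9],[39,0]]
[[0,3],[4,8],[11,9],[16,19],[18,0],[36,9],[39,0]]
[[0,3],[4,8],[11,9],[16,19],[18,0],[36,9],[39,0],[40,11],[41,0]]
[[0,3],[4,8],[11,9],[16,19],[18,0],[22,10],[29,0],[36,9],[39,0],[40,11],[41,0]]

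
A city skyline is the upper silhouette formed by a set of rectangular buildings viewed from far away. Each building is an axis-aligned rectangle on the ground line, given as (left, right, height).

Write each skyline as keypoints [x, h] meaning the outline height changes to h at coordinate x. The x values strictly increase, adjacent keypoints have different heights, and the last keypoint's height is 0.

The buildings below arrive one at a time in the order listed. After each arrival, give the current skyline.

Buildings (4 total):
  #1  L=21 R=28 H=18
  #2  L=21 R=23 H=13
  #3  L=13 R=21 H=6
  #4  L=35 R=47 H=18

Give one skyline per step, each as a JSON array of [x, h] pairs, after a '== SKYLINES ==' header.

== SKYLINES ==
[[21,18],[28,0]]
[[21,18],[28,0]]
[[13,6],[21,18],[28,0]]
[[13,6],[21,18],[28,0],[35,18],[47,0]]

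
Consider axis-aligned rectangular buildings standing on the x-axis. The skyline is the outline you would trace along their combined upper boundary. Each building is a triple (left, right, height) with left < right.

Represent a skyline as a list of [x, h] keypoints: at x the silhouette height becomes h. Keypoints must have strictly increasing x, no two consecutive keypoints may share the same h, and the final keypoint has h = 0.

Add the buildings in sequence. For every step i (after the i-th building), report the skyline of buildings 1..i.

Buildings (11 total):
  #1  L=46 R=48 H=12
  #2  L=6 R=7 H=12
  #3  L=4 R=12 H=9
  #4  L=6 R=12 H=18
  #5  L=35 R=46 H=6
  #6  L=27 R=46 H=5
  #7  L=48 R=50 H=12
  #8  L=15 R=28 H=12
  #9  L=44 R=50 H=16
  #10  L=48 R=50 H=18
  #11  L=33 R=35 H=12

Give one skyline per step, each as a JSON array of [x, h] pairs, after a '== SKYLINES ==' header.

== SKYLINES ==
[[46,12],[48,0]]
[[6,12],[7,0],[46,12],[48,0]]
[[4,9],[6,12],[7,9],[12,0],[46,12],[48,0]]
[[4,9],[6,18],[12,0],[46,12],[48,0]]
[[4,9],[6,18],[12,0],[35,6],[46,12],[48,0]]
[[4,9],[6,18],[12,0],[27,5],[35,6],[46,12],[48,0]]
[[4,9],[6,18],[12,0],[27,5],[35,6],[46,12],[50,0]]
[[4,9],[6,18],[12,0],[15,12],[28,5],[35,6],[46,12],[50,0]]
[[4,9],[6,18],[12,0],[15,12],[28,5],[35,6],[44,16],[50,0]]
[[4,9],[6,18],[12,0],[15,12],[28,5],[35,6],[44,16],[48,18],[50,0]]
[[4,9],[6,18],[12,0],[15,12],[28,5],[33,12],[35,6],[44,16],[48,18],[50,0]]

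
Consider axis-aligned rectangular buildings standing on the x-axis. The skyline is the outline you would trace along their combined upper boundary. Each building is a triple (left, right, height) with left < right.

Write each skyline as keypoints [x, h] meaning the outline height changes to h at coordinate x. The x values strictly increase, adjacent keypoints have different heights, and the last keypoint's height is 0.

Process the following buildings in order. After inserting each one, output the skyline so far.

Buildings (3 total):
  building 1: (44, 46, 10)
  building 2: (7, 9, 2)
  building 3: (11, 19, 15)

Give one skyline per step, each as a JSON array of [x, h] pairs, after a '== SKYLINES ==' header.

== SKYLINES ==
[[44,10],[46,0]]
[[7,2],[9,0],[44,10],[46,0]]
[[7,2],[9,0],[11,15],[19,0],[44,10],[46,0]]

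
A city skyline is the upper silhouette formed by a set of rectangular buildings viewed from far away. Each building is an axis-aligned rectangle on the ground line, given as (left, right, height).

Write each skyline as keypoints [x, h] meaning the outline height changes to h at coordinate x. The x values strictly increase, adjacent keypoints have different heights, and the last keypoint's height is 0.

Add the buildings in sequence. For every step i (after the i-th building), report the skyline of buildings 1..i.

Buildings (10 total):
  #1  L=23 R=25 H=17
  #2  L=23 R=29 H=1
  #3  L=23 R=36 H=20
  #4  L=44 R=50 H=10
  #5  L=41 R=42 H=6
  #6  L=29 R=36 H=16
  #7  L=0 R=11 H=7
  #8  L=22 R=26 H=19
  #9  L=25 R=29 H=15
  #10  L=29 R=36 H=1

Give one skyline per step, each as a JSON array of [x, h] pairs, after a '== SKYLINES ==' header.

== SKYLINES ==
[[23,17],[25,0]]
[[23,17],[25,1],[29,0]]
[[23,20],[36,0]]
[[23,20],[36,0],[44,10],[50,0]]
[[23,20],[36,0],[41,6],[42,0],[44,10],[50,0]]
[[23,20],[36,0],[41,6],[42,0],[44,10],[50,0]]
[[0,7],[11,0],[23,20],[36,0],[41,6],[42,0],[44,10],[50,0]]
[[0,7],[11,0],[22,19],[23,20],[36,0],[41,6],[42,0],[44,10],[50,0]]
[[0,7],[11,0],[22,19],[23,20],[36,0],[41,6],[42,0],[44,10],[50,0]]
[[0,7],[11,0],[22,19],[23,20],[36,0],[41,6],[42,0],[44,10],[50,0]]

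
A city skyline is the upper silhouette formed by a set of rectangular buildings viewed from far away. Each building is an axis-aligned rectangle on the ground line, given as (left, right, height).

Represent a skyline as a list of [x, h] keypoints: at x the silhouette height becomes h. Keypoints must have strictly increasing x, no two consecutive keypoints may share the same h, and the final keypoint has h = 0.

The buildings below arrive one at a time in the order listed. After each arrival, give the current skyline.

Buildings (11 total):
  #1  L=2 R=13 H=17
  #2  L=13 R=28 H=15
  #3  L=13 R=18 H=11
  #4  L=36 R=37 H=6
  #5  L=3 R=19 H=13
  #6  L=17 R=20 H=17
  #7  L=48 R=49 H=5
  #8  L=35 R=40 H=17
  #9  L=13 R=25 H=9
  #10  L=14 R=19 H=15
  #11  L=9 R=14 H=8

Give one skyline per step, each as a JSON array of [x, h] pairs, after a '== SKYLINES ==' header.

== SKYLINES ==
[[2,17],[13,0]]
[[2,17],[13,15],[28,0]]
[[2,17],[13,15],[28,0]]
[[2,17],[13,15],[28,0],[36,6],[37,0]]
[[2,17],[13,15],[28,0],[36,6],[37,0]]
[[2,17],[13,15],[17,17],[20,15],[28,0],[36,6],[37,0]]
[[2,17],[13,15],[17,17],[20,15],[28,0],[36,6],[37,0],[48,5],[49,0]]
[[2,17],[13,15],[17,17],[20,15],[28,0],[35,17],[40,0],[48,5],[49,0]]
[[2,17],[13,15],[17,17],[20,15],[28,0],[35,17],[40,0],[48,5],[49,0]]
[[2,17],[13,15],[17,17],[20,15],[28,0],[35,17],[40,0],[48,5],[49,0]]
[[2,17],[13,15],[17,17],[20,15],[28,0],[35,17],[40,0],[48,5],[49,0]]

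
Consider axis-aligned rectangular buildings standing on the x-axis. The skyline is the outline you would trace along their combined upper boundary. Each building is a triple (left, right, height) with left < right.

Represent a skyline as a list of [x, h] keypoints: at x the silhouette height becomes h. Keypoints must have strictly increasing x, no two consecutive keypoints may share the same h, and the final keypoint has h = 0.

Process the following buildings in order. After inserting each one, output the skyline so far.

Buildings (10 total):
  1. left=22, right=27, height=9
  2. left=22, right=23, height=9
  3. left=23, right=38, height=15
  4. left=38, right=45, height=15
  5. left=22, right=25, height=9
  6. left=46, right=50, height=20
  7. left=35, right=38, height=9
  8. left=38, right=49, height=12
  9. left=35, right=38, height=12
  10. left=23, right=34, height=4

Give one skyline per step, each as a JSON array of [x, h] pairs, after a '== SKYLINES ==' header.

== SKYLINES ==
[[22,9],[27,0]]
[[22,9],[27,0]]
[[22,9],[23,15],[38,0]]
[[22,9],[23,15],[45,0]]
[[22,9],[23,15],[45,0]]
[[22,9],[23,15],[45,0],[46,20],[50,0]]
[[22,9],[23,15],[45,0],[46,20],[50,0]]
[[22,9],[23,15],[45,12],[46,20],[50,0]]
[[22,9],[23,15],[45,12],[46,20],[50,0]]
[[22,9],[23,15],[45,12],[46,20],[50,0]]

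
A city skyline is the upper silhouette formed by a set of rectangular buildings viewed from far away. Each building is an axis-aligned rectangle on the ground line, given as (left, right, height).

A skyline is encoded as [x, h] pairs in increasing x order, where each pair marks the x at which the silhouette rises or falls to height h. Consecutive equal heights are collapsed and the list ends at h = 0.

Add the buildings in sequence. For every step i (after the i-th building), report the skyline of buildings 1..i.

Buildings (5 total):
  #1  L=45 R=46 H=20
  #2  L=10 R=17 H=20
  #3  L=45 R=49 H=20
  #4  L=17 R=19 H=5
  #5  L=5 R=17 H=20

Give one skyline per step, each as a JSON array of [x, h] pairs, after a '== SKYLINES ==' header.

== SKYLINES ==
[[45,20],[46,0]]
[[10,20],[17,0],[45,20],[46,0]]
[[10,20],[17,0],[45,20],[49,0]]
[[10,20],[17,5],[19,0],[45,20],[49,0]]
[[5,20],[17,5],[19,0],[45,20],[49,0]]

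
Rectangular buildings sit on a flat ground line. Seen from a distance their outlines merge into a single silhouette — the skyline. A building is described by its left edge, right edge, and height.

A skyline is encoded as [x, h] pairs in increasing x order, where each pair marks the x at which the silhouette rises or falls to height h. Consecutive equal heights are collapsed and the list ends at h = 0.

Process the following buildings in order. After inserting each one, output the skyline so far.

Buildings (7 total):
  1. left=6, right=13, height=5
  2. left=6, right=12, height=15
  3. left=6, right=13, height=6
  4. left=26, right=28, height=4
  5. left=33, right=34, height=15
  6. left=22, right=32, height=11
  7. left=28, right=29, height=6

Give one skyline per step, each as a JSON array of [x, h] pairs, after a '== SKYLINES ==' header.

== SKYLINES ==
[[6,5],[13,0]]
[[6,15],[12,5],[13,0]]
[[6,15],[12,6],[13,0]]
[[6,15],[12,6],[13,0],[26,4],[28,0]]
[[6,15],[12,6],[13,0],[26,4],[28,0],[33,15],[34,0]]
[[6,15],[12,6],[13,0],[22,11],[32,0],[33,15],[34,0]]
[[6,15],[12,6],[13,0],[22,11],[32,0],[33,15],[34,0]]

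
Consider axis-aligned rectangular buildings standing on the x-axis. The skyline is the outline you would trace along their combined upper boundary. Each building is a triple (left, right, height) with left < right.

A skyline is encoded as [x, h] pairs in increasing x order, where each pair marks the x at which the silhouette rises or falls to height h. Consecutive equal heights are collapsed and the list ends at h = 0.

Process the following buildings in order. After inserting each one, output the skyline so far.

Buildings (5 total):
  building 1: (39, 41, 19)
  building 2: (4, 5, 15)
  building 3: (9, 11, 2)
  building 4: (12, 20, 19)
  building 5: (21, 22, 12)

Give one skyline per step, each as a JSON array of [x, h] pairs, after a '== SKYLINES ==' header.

== SKYLINES ==
[[39,19],[41,0]]
[[4,15],[5,0],[39,19],[41,0]]
[[4,15],[5,0],[9,2],[11,0],[39,19],[41,0]]
[[4,15],[5,0],[9,2],[11,0],[12,19],[20,0],[39,19],[41,0]]
[[4,15],[5,0],[9,2],[11,0],[12,19],[20,0],[21,12],[22,0],[39,19],[41,0]]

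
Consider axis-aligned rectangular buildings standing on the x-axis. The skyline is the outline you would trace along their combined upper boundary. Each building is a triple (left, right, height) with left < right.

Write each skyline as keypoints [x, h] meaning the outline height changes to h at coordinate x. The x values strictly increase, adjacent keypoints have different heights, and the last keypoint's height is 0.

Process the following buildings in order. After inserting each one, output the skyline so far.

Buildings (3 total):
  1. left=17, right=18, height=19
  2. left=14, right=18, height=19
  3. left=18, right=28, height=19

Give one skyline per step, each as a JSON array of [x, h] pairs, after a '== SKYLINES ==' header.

== SKYLINES ==
[[17,19],[18,0]]
[[14,19],[18,0]]
[[14,19],[28,0]]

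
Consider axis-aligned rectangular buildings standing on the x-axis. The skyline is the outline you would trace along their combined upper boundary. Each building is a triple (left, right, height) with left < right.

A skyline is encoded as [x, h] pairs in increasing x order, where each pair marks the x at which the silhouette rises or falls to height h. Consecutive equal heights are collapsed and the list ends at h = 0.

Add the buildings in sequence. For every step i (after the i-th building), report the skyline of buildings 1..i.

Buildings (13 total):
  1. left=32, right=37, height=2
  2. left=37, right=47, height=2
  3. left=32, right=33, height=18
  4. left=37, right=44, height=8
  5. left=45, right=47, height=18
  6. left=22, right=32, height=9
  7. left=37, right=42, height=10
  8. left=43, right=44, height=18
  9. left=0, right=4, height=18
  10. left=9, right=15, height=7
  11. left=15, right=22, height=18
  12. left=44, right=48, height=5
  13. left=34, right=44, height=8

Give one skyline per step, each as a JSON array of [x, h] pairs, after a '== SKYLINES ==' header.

== SKYLINES ==
[[32,2],[37,0]]
[[32,2],[47,0]]
[[32,18],[33,2],[47,0]]
[[32,18],[33,2],[37,8],[44,2],[47,0]]
[[32,18],[33,2],[37,8],[44,2],[45,18],[47,0]]
[[22,9],[32,18],[33,2],[37,8],[44,2],[45,18],[47,0]]
[[22,9],[32,18],[33,2],[37,10],[42,8],[44,2],[45,18],[47,0]]
[[22,9],[32,18],[33,2],[37,10],[42,8],[43,18],[44,2],[45,18],[47,0]]
[[0,18],[4,0],[22,9],[32,18],[33,2],[37,10],[42,8],[43,18],[44,2],[45,18],[47,0]]
[[0,18],[4,0],[9,7],[15,0],[22,9],[32,18],[33,2],[37,10],[42,8],[43,18],[44,2],[45,18],[47,0]]
[[0,18],[4,0],[9,7],[15,18],[22,9],[32,18],[33,2],[37,10],[42,8],[43,18],[44,2],[45,18],[47,0]]
[[0,18],[4,0],[9,7],[15,18],[22,9],[32,18],[33,2],[37,10],[42,8],[43,18],[44,5],[45,18],[47,5],[48,0]]
[[0,18],[4,0],[9,7],[15,18],[22,9],[32,18],[33,2],[34,8],[37,10],[42,8],[43,18],[44,5],[45,18],[47,5],[48,0]]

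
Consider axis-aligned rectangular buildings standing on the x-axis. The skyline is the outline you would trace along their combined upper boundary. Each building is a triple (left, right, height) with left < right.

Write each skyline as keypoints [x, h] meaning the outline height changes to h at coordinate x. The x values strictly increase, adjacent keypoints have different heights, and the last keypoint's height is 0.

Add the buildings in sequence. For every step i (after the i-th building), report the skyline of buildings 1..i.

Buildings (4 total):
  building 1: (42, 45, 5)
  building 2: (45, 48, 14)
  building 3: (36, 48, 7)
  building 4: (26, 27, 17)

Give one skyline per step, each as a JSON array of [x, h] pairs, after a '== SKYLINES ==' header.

== SKYLINES ==
[[42,5],[45,0]]
[[42,5],[45,14],[48,0]]
[[36,7],[45,14],[48,0]]
[[26,17],[27,0],[36,7],[45,14],[48,0]]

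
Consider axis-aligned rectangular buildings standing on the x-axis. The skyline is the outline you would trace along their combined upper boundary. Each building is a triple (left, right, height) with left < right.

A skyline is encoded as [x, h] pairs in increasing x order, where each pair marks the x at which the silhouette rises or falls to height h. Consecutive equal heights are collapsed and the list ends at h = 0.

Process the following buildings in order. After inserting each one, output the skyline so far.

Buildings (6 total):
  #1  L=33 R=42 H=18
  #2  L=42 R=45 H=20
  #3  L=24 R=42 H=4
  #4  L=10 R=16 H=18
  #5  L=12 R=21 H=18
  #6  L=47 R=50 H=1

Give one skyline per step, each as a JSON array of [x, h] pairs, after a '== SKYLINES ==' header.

== SKYLINES ==
[[33,18],[42,0]]
[[33,18],[42,20],[45,0]]
[[24,4],[33,18],[42,20],[45,0]]
[[10,18],[16,0],[24,4],[33,18],[42,20],[45,0]]
[[10,18],[21,0],[24,4],[33,18],[42,20],[45,0]]
[[10,18],[21,0],[24,4],[33,18],[42,20],[45,0],[47,1],[50,0]]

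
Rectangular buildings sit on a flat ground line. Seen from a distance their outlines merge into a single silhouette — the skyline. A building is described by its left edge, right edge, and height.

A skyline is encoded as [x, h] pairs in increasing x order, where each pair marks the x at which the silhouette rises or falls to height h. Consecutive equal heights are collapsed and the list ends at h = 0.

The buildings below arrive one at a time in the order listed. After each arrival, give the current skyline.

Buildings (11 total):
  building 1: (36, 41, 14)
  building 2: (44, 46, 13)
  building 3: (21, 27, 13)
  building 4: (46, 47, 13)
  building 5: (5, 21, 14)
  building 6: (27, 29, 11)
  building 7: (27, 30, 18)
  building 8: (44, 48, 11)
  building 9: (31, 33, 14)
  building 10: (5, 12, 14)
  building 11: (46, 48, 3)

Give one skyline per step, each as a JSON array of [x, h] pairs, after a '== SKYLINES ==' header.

== SKYLINES ==
[[36,14],[41,0]]
[[36,14],[41,0],[44,13],[46,0]]
[[21,13],[27,0],[36,14],[41,0],[44,13],[46,0]]
[[21,13],[27,0],[36,14],[41,0],[44,13],[47,0]]
[[5,14],[21,13],[27,0],[36,14],[41,0],[44,13],[47,0]]
[[5,14],[21,13],[27,11],[29,0],[36,14],[41,0],[44,13],[47,0]]
[[5,14],[21,13],[27,18],[30,0],[36,14],[41,0],[44,13],[47,0]]
[[5,14],[21,13],[27,18],[30,0],[36,14],[41,0],[44,13],[47,11],[48,0]]
[[5,14],[21,13],[27,18],[30,0],[31,14],[33,0],[36,14],[41,0],[44,13],[47,11],[48,0]]
[[5,14],[21,13],[27,18],[30,0],[31,14],[33,0],[36,14],[41,0],[44,13],[47,11],[48,0]]
[[5,14],[21,13],[27,18],[30,0],[31,14],[33,0],[36,14],[41,0],[44,13],[47,11],[48,0]]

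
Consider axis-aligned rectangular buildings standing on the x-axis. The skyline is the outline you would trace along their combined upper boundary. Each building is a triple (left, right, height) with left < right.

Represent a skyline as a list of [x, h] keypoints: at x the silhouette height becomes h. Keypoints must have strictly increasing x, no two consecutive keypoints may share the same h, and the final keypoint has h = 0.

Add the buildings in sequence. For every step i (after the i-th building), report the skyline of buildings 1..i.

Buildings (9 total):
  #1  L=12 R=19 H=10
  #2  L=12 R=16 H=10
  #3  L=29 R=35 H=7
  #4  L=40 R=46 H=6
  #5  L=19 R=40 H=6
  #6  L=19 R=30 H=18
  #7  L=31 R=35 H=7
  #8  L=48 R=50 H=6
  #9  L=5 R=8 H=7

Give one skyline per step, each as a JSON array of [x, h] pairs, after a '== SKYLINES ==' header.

== SKYLINES ==
[[12,10],[19,0]]
[[12,10],[19,0]]
[[12,10],[19,0],[29,7],[35,0]]
[[12,10],[19,0],[29,7],[35,0],[40,6],[46,0]]
[[12,10],[19,6],[29,7],[35,6],[46,0]]
[[12,10],[19,18],[30,7],[35,6],[46,0]]
[[12,10],[19,18],[30,7],[35,6],[46,0]]
[[12,10],[19,18],[30,7],[35,6],[46,0],[48,6],[50,0]]
[[5,7],[8,0],[12,10],[19,18],[30,7],[35,6],[46,0],[48,6],[50,0]]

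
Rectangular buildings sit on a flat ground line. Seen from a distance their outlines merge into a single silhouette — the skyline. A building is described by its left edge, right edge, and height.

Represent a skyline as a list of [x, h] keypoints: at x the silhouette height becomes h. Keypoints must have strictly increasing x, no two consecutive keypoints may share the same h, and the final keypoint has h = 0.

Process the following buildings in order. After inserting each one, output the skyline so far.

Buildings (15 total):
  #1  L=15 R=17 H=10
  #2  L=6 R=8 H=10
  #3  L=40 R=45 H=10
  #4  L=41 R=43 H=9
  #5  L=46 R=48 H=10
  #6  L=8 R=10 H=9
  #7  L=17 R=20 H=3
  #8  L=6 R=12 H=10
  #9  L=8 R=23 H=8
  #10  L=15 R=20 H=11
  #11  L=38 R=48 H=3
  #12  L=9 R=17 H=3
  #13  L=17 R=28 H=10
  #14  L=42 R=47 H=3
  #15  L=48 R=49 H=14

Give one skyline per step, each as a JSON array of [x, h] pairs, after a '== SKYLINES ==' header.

== SKYLINES ==
[[15,10],[17,0]]
[[6,10],[8,0],[15,10],[17,0]]
[[6,10],[8,0],[15,10],[17,0],[40,10],[45,0]]
[[6,10],[8,0],[15,10],[17,0],[40,10],[45,0]]
[[6,10],[8,0],[15,10],[17,0],[40,10],[45,0],[46,10],[48,0]]
[[6,10],[8,9],[10,0],[15,10],[17,0],[40,10],[45,0],[46,10],[48,0]]
[[6,10],[8,9],[10,0],[15,10],[17,3],[20,0],[40,10],[45,0],[46,10],[48,0]]
[[6,10],[12,0],[15,10],[17,3],[20,0],[40,10],[45,0],[46,10],[48,0]]
[[6,10],[12,8],[15,10],[17,8],[23,0],[40,10],[45,0],[46,10],[48,0]]
[[6,10],[12,8],[15,11],[20,8],[23,0],[40,10],[45,0],[46,10],[48,0]]
[[6,10],[12,8],[15,11],[20,8],[23,0],[38,3],[40,10],[45,3],[46,10],[48,0]]
[[6,10],[12,8],[15,11],[20,8],[23,0],[38,3],[40,10],[45,3],[46,10],[48,0]]
[[6,10],[12,8],[15,11],[20,10],[28,0],[38,3],[40,10],[45,3],[46,10],[48,0]]
[[6,10],[12,8],[15,11],[20,10],[28,0],[38,3],[40,10],[45,3],[46,10],[48,0]]
[[6,10],[12,8],[15,11],[20,10],[28,0],[38,3],[40,10],[45,3],[46,10],[48,14],[49,0]]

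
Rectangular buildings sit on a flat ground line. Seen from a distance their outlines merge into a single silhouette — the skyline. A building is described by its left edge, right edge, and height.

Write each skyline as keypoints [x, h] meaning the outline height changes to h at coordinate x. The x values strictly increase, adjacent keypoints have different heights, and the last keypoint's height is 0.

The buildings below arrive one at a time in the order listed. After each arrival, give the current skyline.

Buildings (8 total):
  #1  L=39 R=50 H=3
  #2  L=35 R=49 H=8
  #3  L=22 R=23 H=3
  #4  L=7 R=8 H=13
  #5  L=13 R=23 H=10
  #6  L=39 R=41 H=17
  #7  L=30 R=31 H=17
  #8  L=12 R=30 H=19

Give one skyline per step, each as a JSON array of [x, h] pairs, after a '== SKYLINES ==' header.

== SKYLINES ==
[[39,3],[50,0]]
[[35,8],[49,3],[50,0]]
[[22,3],[23,0],[35,8],[49,3],[50,0]]
[[7,13],[8,0],[22,3],[23,0],[35,8],[49,3],[50,0]]
[[7,13],[8,0],[13,10],[23,0],[35,8],[49,3],[50,0]]
[[7,13],[8,0],[13,10],[23,0],[35,8],[39,17],[41,8],[49,3],[50,0]]
[[7,13],[8,0],[13,10],[23,0],[30,17],[31,0],[35,8],[39,17],[41,8],[49,3],[50,0]]
[[7,13],[8,0],[12,19],[30,17],[31,0],[35,8],[39,17],[41,8],[49,3],[50,0]]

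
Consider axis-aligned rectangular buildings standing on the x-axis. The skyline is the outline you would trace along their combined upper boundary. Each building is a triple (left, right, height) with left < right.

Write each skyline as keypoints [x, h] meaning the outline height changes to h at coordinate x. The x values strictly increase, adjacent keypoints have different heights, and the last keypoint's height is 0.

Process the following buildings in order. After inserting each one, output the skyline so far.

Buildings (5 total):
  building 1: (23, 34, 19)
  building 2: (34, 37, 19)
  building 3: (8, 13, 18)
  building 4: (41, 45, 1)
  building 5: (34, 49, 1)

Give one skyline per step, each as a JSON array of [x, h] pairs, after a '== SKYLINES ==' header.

== SKYLINES ==
[[23,19],[34,0]]
[[23,19],[37,0]]
[[8,18],[13,0],[23,19],[37,0]]
[[8,18],[13,0],[23,19],[37,0],[41,1],[45,0]]
[[8,18],[13,0],[23,19],[37,1],[49,0]]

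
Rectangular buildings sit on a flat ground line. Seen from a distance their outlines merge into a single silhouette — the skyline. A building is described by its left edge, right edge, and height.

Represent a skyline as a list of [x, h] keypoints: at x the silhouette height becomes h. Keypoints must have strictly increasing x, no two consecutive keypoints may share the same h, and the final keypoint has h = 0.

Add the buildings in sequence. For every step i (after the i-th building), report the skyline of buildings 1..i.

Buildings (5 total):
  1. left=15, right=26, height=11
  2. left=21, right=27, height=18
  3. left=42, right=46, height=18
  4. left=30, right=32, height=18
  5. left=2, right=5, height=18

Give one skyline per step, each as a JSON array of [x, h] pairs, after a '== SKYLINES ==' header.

== SKYLINES ==
[[15,11],[26,0]]
[[15,11],[21,18],[27,0]]
[[15,11],[21,18],[27,0],[42,18],[46,0]]
[[15,11],[21,18],[27,0],[30,18],[32,0],[42,18],[46,0]]
[[2,18],[5,0],[15,11],[21,18],[27,0],[30,18],[32,0],[42,18],[46,0]]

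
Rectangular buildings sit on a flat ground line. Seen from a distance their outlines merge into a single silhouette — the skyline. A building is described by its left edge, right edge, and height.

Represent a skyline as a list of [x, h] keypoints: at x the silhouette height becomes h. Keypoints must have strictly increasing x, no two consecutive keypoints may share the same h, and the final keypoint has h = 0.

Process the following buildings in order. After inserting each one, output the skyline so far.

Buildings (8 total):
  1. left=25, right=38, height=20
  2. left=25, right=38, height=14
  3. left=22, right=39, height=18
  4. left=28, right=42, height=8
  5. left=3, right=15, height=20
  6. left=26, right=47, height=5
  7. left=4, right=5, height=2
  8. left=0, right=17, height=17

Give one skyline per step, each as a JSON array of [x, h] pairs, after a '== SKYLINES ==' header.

== SKYLINES ==
[[25,20],[38,0]]
[[25,20],[38,0]]
[[22,18],[25,20],[38,18],[39,0]]
[[22,18],[25,20],[38,18],[39,8],[42,0]]
[[3,20],[15,0],[22,18],[25,20],[38,18],[39,8],[42,0]]
[[3,20],[15,0],[22,18],[25,20],[38,18],[39,8],[42,5],[47,0]]
[[3,20],[15,0],[22,18],[25,20],[38,18],[39,8],[42,5],[47,0]]
[[0,17],[3,20],[15,17],[17,0],[22,18],[25,20],[38,18],[39,8],[42,5],[47,0]]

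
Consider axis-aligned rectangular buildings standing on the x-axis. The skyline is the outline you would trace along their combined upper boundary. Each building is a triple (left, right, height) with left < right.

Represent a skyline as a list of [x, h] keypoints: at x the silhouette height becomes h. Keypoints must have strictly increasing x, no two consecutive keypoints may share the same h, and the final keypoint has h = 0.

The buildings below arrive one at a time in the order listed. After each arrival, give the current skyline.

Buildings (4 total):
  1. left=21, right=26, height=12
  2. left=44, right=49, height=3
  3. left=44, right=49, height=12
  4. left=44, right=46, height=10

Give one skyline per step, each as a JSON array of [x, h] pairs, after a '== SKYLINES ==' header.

== SKYLINES ==
[[21,12],[26,0]]
[[21,12],[26,0],[44,3],[49,0]]
[[21,12],[26,0],[44,12],[49,0]]
[[21,12],[26,0],[44,12],[49,0]]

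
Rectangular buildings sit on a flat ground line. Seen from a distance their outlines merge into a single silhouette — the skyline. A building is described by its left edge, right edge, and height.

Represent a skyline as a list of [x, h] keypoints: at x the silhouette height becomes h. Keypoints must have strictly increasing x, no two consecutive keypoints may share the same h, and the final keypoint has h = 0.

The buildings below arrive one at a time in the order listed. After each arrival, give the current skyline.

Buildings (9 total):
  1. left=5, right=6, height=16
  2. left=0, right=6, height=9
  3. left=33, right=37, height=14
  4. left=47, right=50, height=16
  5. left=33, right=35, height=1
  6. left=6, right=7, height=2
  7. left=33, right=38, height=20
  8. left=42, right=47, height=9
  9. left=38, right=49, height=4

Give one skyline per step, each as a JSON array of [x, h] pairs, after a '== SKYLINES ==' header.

== SKYLINES ==
[[5,16],[6,0]]
[[0,9],[5,16],[6,0]]
[[0,9],[5,16],[6,0],[33,14],[37,0]]
[[0,9],[5,16],[6,0],[33,14],[37,0],[47,16],[50,0]]
[[0,9],[5,16],[6,0],[33,14],[37,0],[47,16],[50,0]]
[[0,9],[5,16],[6,2],[7,0],[33,14],[37,0],[47,16],[50,0]]
[[0,9],[5,16],[6,2],[7,0],[33,20],[38,0],[47,16],[50,0]]
[[0,9],[5,16],[6,2],[7,0],[33,20],[38,0],[42,9],[47,16],[50,0]]
[[0,9],[5,16],[6,2],[7,0],[33,20],[38,4],[42,9],[47,16],[50,0]]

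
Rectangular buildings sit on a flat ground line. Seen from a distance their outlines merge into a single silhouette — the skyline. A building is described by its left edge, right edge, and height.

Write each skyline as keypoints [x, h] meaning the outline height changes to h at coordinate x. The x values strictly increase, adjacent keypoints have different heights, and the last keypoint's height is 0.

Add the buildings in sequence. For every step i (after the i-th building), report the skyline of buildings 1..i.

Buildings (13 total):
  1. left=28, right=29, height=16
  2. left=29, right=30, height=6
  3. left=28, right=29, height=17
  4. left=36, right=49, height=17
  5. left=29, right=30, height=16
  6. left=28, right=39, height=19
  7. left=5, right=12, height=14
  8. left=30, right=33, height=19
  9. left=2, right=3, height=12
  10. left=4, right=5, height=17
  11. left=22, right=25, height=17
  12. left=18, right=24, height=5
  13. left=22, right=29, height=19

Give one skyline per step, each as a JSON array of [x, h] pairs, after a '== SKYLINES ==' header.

== SKYLINES ==
[[28,16],[29,0]]
[[28,16],[29,6],[30,0]]
[[28,17],[29,6],[30,0]]
[[28,17],[29,6],[30,0],[36,17],[49,0]]
[[28,17],[29,16],[30,0],[36,17],[49,0]]
[[28,19],[39,17],[49,0]]
[[5,14],[12,0],[28,19],[39,17],[49,0]]
[[5,14],[12,0],[28,19],[39,17],[49,0]]
[[2,12],[3,0],[5,14],[12,0],[28,19],[39,17],[49,0]]
[[2,12],[3,0],[4,17],[5,14],[12,0],[28,19],[39,17],[49,0]]
[[2,12],[3,0],[4,17],[5,14],[12,0],[22,17],[25,0],[28,19],[39,17],[49,0]]
[[2,12],[3,0],[4,17],[5,14],[12,0],[18,5],[22,17],[25,0],[28,19],[39,17],[49,0]]
[[2,12],[3,0],[4,17],[5,14],[12,0],[18,5],[22,19],[39,17],[49,0]]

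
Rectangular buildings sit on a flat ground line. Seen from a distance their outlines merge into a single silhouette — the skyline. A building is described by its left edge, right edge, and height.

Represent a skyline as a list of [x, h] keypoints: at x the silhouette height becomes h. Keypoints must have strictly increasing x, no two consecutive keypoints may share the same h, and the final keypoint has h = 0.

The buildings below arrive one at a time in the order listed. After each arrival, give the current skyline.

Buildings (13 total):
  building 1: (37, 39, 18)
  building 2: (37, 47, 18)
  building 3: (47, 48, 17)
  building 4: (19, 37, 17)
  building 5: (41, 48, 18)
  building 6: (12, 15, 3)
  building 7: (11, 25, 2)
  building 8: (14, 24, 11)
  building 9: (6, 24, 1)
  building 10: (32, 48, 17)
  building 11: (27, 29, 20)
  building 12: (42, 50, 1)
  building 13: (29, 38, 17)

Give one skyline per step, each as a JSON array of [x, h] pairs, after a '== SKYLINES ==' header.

== SKYLINES ==
[[37,18],[39,0]]
[[37,18],[47,0]]
[[37,18],[47,17],[48,0]]
[[19,17],[37,18],[47,17],[48,0]]
[[19,17],[37,18],[48,0]]
[[12,3],[15,0],[19,17],[37,18],[48,0]]
[[11,2],[12,3],[15,2],[19,17],[37,18],[48,0]]
[[11,2],[12,3],[14,11],[19,17],[37,18],[48,0]]
[[6,1],[11,2],[12,3],[14,11],[19,17],[37,18],[48,0]]
[[6,1],[11,2],[12,3],[14,11],[19,17],[37,18],[48,0]]
[[6,1],[11,2],[12,3],[14,11],[19,17],[27,20],[29,17],[37,18],[48,0]]
[[6,1],[11,2],[12,3],[14,11],[19,17],[27,20],[29,17],[37,18],[48,1],[50,0]]
[[6,1],[11,2],[12,3],[14,11],[19,17],[27,20],[29,17],[37,18],[48,1],[50,0]]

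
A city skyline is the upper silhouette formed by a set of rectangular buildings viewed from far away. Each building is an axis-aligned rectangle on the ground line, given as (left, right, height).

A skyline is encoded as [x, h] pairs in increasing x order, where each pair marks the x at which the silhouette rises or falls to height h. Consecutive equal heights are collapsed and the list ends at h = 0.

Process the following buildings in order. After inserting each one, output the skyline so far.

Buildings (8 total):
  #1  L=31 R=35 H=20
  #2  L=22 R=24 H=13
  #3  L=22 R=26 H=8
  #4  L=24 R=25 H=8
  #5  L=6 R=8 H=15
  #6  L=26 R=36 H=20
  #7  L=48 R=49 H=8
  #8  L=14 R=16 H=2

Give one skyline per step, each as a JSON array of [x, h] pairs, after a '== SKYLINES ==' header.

== SKYLINES ==
[[31,20],[35,0]]
[[22,13],[24,0],[31,20],[35,0]]
[[22,13],[24,8],[26,0],[31,20],[35,0]]
[[22,13],[24,8],[26,0],[31,20],[35,0]]
[[6,15],[8,0],[22,13],[24,8],[26,0],[31,20],[35,0]]
[[6,15],[8,0],[22,13],[24,8],[26,20],[36,0]]
[[6,15],[8,0],[22,13],[24,8],[26,20],[36,0],[48,8],[49,0]]
[[6,15],[8,0],[14,2],[16,0],[22,13],[24,8],[26,20],[36,0],[48,8],[49,0]]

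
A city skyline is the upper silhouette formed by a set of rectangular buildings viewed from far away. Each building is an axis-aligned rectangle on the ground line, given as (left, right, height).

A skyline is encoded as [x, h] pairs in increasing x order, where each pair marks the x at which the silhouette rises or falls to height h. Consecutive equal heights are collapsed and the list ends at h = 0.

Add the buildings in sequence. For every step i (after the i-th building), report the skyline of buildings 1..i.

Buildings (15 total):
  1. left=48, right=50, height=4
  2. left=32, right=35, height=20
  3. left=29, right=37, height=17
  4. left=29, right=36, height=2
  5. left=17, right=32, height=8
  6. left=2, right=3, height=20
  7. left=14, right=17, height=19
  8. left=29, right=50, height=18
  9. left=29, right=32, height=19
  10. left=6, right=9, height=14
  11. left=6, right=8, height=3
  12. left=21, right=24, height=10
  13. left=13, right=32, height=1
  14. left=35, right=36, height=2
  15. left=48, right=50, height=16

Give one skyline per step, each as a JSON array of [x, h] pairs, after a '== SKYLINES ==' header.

== SKYLINES ==
[[48,4],[50,0]]
[[32,20],[35,0],[48,4],[50,0]]
[[29,17],[32,20],[35,17],[37,0],[48,4],[50,0]]
[[29,17],[32,20],[35,17],[37,0],[48,4],[50,0]]
[[17,8],[29,17],[32,20],[35,17],[37,0],[48,4],[50,0]]
[[2,20],[3,0],[17,8],[29,17],[32,20],[35,17],[37,0],[48,4],[50,0]]
[[2,20],[3,0],[14,19],[17,8],[29,17],[32,20],[35,17],[37,0],[48,4],[50,0]]
[[2,20],[3,0],[14,19],[17,8],[29,18],[32,20],[35,18],[50,0]]
[[2,20],[3,0],[14,19],[17,8],[29,19],[32,20],[35,18],[50,0]]
[[2,20],[3,0],[6,14],[9,0],[14,19],[17,8],[29,19],[32,20],[35,18],[50,0]]
[[2,20],[3,0],[6,14],[9,0],[14,19],[17,8],[29,19],[32,20],[35,18],[50,0]]
[[2,20],[3,0],[6,14],[9,0],[14,19],[17,8],[21,10],[24,8],[29,19],[32,20],[35,18],[50,0]]
[[2,20],[3,0],[6,14],[9,0],[13,1],[14,19],[17,8],[21,10],[24,8],[29,19],[32,20],[35,18],[50,0]]
[[2,20],[3,0],[6,14],[9,0],[13,1],[14,19],[17,8],[21,10],[24,8],[29,19],[32,20],[35,18],[50,0]]
[[2,20],[3,0],[6,14],[9,0],[13,1],[14,19],[17,8],[21,10],[24,8],[29,19],[32,20],[35,18],[50,0]]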